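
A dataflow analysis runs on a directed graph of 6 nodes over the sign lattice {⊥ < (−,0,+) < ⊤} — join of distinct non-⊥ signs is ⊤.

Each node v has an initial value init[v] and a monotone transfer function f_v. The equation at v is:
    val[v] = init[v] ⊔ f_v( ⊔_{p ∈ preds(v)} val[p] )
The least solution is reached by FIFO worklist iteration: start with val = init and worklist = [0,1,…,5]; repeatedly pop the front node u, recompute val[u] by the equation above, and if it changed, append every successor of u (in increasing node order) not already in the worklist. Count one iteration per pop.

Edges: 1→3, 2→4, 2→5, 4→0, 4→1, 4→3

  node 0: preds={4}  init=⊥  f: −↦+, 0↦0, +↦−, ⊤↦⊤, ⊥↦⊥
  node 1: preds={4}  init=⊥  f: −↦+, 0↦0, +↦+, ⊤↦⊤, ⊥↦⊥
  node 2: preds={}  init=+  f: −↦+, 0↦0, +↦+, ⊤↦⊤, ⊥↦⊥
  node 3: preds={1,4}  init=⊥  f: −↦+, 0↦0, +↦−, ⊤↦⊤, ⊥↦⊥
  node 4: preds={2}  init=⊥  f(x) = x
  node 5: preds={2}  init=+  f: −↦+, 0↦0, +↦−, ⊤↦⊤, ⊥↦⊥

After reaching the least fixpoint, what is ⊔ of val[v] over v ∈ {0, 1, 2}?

Trace (9 dequeues):
  [1] u=0 | in ⊥ | out ⊥ | ==
  [2] u=1 | in ⊥ | out ⊥ | ==
  [3] u=2 | in ⊥ | out + | ==
  [4] u=3 | in ⊥ | out ⊥ | ==
  [5] u=4 | in + | out + | prev ⊥ | push {0,1,3}
  [6] u=5 | in + | out ⊤ | prev + | push {}
  [7] u=0 | in + | out − | prev ⊥ | push {}
  [8] u=1 | in + | out + | prev ⊥ | push {}
  [9] u=3 | in + | out − | prev ⊥ | push {}

Converged values:
  [0] −
  [1] +
  [2] +
  [3] −
  [4] +
  [5] ⊤

⊤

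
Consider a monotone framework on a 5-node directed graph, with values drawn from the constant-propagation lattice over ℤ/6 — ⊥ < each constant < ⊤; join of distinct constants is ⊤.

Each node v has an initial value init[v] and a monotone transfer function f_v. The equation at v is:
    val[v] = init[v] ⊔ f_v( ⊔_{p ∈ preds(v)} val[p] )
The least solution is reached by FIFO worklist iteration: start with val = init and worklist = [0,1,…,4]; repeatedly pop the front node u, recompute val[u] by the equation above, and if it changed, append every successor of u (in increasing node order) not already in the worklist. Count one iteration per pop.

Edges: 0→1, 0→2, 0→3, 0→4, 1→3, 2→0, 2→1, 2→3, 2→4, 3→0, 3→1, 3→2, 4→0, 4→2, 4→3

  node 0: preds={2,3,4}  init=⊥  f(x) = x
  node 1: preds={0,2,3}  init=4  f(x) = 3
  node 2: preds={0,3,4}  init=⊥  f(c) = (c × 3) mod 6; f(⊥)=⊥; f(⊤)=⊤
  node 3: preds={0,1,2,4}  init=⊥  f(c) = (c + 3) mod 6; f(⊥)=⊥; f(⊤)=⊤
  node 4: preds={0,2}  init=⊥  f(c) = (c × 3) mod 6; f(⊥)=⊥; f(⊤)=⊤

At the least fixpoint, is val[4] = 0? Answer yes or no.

no

Iteration log — 14 steps:
  step 1. node 0  ⊔preds=⊥  new=⊥  stable
  step 2. node 1  ⊔preds=⊥  new=⊤  old=4  +wl: 
  step 3. node 2  ⊔preds=⊥  new=⊥  stable
  step 4. node 3  ⊔preds=⊤  new=⊤  old=⊥  +wl: 0,1,2
  step 5. node 4  ⊔preds=⊥  new=⊥  stable
  step 6. node 0  ⊔preds=⊤  new=⊤  old=⊥  +wl: 3,4
  step 7. node 1  ⊔preds=⊤  new=⊤  stable
  step 8. node 2  ⊔preds=⊤  new=⊤  old=⊥  +wl: 0,1
  step 9. node 3  ⊔preds=⊤  new=⊤  stable
  step 10. node 4  ⊔preds=⊤  new=⊤  old=⊥  +wl: 2,3
  step 11. node 0  ⊔preds=⊤  new=⊤  stable
  step 12. node 1  ⊔preds=⊤  new=⊤  stable
  step 13. node 2  ⊔preds=⊤  new=⊤  stable
  step 14. node 3  ⊔preds=⊤  new=⊤  stable

Least fixpoint reached:
  node 0: ⊤
  node 1: ⊤
  node 2: ⊤
  node 3: ⊤
  node 4: ⊤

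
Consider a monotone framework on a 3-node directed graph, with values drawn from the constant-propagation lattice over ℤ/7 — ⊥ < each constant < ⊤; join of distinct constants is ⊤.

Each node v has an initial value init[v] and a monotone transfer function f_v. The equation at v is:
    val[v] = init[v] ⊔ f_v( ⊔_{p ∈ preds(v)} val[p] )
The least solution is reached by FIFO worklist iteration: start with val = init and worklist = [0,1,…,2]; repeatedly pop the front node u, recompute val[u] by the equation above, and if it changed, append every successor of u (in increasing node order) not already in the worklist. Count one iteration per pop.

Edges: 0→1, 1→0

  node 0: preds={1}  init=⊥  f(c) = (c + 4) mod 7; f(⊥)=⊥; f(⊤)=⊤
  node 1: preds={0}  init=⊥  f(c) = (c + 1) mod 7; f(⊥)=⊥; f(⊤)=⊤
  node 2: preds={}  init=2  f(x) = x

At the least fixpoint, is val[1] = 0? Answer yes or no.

no

Worklist (3 pops):
  #1 pop 0: in=⊥ → ⊥ (no change)
  #2 pop 1: in=⊥ → ⊥ (no change)
  #3 pop 2: in=⊥ → 2 (no change)

Fixpoint:
  val[0] = ⊥
  val[1] = ⊥
  val[2] = 2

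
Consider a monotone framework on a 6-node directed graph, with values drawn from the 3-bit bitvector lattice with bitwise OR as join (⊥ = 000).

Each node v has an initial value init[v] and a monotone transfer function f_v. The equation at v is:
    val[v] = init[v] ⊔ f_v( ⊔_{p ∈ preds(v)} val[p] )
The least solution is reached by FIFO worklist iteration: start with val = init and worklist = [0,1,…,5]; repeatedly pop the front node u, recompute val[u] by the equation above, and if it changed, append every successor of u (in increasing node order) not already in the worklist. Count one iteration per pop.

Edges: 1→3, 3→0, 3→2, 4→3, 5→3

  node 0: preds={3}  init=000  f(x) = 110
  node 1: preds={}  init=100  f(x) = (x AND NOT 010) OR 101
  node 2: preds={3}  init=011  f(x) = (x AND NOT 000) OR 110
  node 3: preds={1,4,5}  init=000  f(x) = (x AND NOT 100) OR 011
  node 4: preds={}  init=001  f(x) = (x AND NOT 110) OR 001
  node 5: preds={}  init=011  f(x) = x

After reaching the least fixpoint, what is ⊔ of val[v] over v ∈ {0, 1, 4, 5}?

Iteration log — 8 steps:
  step 1. node 0  ⊔preds=000  new=110  old=000  +wl: 
  step 2. node 1  ⊔preds=000  new=101  old=100  +wl: 
  step 3. node 2  ⊔preds=000  new=111  old=011  +wl: 
  step 4. node 3  ⊔preds=111  new=011  old=000  +wl: 0,2
  step 5. node 4  ⊔preds=000  new=001  stable
  step 6. node 5  ⊔preds=000  new=011  stable
  step 7. node 0  ⊔preds=011  new=110  stable
  step 8. node 2  ⊔preds=011  new=111  stable

Least fixpoint reached:
  node 0: 110
  node 1: 101
  node 2: 111
  node 3: 011
  node 4: 001
  node 5: 011

111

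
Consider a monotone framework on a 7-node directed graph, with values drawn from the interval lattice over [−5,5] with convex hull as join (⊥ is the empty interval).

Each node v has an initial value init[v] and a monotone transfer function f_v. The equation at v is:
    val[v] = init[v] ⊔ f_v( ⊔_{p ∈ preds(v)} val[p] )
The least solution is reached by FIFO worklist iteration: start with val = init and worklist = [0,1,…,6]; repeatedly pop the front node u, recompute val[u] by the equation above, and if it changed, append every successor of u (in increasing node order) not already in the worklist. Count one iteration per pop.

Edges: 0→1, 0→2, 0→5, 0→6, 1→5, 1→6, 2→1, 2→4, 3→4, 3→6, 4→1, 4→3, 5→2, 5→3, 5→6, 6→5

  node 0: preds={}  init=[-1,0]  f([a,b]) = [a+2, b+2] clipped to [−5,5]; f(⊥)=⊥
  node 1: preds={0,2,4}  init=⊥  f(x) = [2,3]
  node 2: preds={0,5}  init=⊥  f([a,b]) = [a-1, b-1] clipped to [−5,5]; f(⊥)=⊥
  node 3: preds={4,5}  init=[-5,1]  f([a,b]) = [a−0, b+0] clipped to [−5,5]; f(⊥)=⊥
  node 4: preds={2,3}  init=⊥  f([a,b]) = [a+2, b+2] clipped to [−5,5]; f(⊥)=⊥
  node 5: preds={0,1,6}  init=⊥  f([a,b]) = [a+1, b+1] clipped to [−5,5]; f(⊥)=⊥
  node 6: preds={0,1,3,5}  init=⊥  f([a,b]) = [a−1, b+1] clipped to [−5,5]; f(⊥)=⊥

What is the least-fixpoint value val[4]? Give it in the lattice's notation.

Iteration log — 19 steps:
  step 1. node 0  ⊔preds=⊥  new=[-1,0]  stable
  step 2. node 1  ⊔preds=[-1,0]  new=[2,3]  old=⊥  +wl: 
  step 3. node 2  ⊔preds=[-1,0]  new=[-2,-1]  old=⊥  +wl: 1
  step 4. node 3  ⊔preds=⊥  new=[-5,1]  stable
  step 5. node 4  ⊔preds=[-5,1]  new=[-3,3]  old=⊥  +wl: 3
  step 6. node 5  ⊔preds=[-1,3]  new=[0,4]  old=⊥  +wl: 2
  step 7. node 6  ⊔preds=[-5,4]  new=[-5,5]  old=⊥  +wl: 5
  step 8. node 1  ⊔preds=[-3,3]  new=[2,3]  stable
  step 9. node 3  ⊔preds=[-3,4]  new=[-5,4]  old=[-5,1]  +wl: 4,6
  step 10. node 2  ⊔preds=[-1,4]  new=[-2,3]  old=[-2,-1]  +wl: 1
  step 11. node 5  ⊔preds=[-5,5]  new=[-4,5]  old=[0,4]  +wl: 2,3
  step 12. node 4  ⊔preds=[-5,4]  new=[-3,5]  old=[-3,3]  +wl: 
  step 13. node 6  ⊔preds=[-5,5]  new=[-5,5]  stable
  step 14. node 1  ⊔preds=[-3,5]  new=[2,3]  stable
  step 15. node 2  ⊔preds=[-4,5]  new=[-5,4]  old=[-2,3]  +wl: 1,4
  step 16. node 3  ⊔preds=[-4,5]  new=[-5,5]  old=[-5,4]  +wl: 6
  step 17. node 1  ⊔preds=[-5,5]  new=[2,3]  stable
  step 18. node 4  ⊔preds=[-5,5]  new=[-3,5]  stable
  step 19. node 6  ⊔preds=[-5,5]  new=[-5,5]  stable

Least fixpoint reached:
  node 0: [-1,0]
  node 1: [2,3]
  node 2: [-5,4]
  node 3: [-5,5]
  node 4: [-3,5]
  node 5: [-4,5]
  node 6: [-5,5]

[-3,5]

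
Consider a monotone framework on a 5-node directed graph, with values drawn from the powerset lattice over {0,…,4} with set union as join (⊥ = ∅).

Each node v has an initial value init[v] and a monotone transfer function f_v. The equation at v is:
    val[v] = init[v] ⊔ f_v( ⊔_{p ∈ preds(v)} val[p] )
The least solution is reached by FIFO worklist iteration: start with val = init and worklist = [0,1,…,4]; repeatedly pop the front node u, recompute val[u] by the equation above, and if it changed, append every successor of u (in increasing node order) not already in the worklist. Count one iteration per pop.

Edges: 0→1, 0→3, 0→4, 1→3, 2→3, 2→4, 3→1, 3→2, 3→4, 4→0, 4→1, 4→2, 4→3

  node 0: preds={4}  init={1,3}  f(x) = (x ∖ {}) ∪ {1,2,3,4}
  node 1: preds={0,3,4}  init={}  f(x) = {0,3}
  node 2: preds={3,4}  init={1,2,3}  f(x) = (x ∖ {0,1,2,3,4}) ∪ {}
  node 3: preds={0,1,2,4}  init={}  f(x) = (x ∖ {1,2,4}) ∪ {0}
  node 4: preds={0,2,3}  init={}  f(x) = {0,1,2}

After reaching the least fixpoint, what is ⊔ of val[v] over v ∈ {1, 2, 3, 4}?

{0,1,2,3}

Iteration log — 11 steps:
  step 1. node 0  ⊔preds={}  new={1,2,3,4}  old={1,3}  +wl: 
  step 2. node 1  ⊔preds={1,2,3,4}  new={0,3}  old={}  +wl: 
  step 3. node 2  ⊔preds={}  new={1,2,3}  stable
  step 4. node 3  ⊔preds={0,1,2,3,4}  new={0,3}  old={}  +wl: 1,2
  step 5. node 4  ⊔preds={0,1,2,3,4}  new={0,1,2}  old={}  +wl: 0,3
  step 6. node 1  ⊔preds={0,1,2,3,4}  new={0,3}  stable
  step 7. node 2  ⊔preds={0,1,2,3}  new={1,2,3}  stable
  step 8. node 0  ⊔preds={0,1,2}  new={0,1,2,3,4}  old={1,2,3,4}  +wl: 1,4
  step 9. node 3  ⊔preds={0,1,2,3,4}  new={0,3}  stable
  step 10. node 1  ⊔preds={0,1,2,3,4}  new={0,3}  stable
  step 11. node 4  ⊔preds={0,1,2,3,4}  new={0,1,2}  stable

Least fixpoint reached:
  node 0: {0,1,2,3,4}
  node 1: {0,3}
  node 2: {1,2,3}
  node 3: {0,3}
  node 4: {0,1,2}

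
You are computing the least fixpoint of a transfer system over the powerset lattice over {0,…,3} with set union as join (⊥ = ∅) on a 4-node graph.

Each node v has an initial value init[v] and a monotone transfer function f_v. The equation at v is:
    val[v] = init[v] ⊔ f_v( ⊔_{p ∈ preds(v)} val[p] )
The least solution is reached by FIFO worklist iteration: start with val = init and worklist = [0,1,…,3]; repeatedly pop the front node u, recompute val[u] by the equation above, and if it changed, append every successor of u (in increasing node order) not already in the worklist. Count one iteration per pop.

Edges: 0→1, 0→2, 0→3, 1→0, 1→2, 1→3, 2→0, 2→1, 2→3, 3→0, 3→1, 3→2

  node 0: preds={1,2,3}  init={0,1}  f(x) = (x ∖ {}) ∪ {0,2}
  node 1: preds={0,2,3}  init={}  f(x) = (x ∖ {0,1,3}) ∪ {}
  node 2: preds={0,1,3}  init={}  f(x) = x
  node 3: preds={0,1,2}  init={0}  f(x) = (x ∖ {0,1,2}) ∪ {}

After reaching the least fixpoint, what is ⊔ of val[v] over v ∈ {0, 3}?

Trace (6 dequeues):
  [1] u=0 | in {0} | out {0,1,2} | prev {0,1} | push {}
  [2] u=1 | in {0,1,2} | out {2} | prev {} | push {0}
  [3] u=2 | in {0,1,2} | out {0,1,2} | prev {} | push {1}
  [4] u=3 | in {0,1,2} | out {0} | ==
  [5] u=0 | in {0,1,2} | out {0,1,2} | ==
  [6] u=1 | in {0,1,2} | out {2} | ==

Converged values:
  [0] {0,1,2}
  [1] {2}
  [2] {0,1,2}
  [3] {0}

{0,1,2}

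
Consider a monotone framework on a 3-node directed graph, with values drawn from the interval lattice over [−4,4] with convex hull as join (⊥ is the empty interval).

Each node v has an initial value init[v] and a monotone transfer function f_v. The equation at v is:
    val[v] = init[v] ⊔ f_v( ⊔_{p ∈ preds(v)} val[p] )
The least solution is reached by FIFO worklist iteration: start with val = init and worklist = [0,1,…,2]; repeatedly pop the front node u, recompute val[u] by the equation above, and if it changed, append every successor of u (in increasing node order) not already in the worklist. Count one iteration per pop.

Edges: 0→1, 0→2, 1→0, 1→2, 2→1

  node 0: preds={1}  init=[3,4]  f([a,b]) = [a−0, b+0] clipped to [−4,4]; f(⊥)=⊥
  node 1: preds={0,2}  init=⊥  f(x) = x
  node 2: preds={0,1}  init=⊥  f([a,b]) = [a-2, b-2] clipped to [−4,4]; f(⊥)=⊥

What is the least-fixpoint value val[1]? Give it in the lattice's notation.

[-4,4]

Worklist (17 pops):
  #1 pop 0: in=⊥ → [3,4] (no change)
  #2 pop 1: in=[3,4] → [3,4] (was ⊥); enqueue [0]
  #3 pop 2: in=[3,4] → [1,2] (was ⊥); enqueue [1]
  #4 pop 0: in=[3,4] → [3,4] (no change)
  #5 pop 1: in=[1,4] → [1,4] (was [3,4]); enqueue [0,2]
  #6 pop 0: in=[1,4] → [1,4] (was [3,4]); enqueue [1]
  #7 pop 2: in=[1,4] → [-1,2] (was [1,2]); enqueue []
  #8 pop 1: in=[-1,4] → [-1,4] (was [1,4]); enqueue [0,2]
  #9 pop 0: in=[-1,4] → [-1,4] (was [1,4]); enqueue [1]
  #10 pop 2: in=[-1,4] → [-3,2] (was [-1,2]); enqueue []
  #11 pop 1: in=[-3,4] → [-3,4] (was [-1,4]); enqueue [0,2]
  #12 pop 0: in=[-3,4] → [-3,4] (was [-1,4]); enqueue [1]
  #13 pop 2: in=[-3,4] → [-4,2] (was [-3,2]); enqueue []
  #14 pop 1: in=[-4,4] → [-4,4] (was [-3,4]); enqueue [0,2]
  #15 pop 0: in=[-4,4] → [-4,4] (was [-3,4]); enqueue [1]
  #16 pop 2: in=[-4,4] → [-4,2] (no change)
  #17 pop 1: in=[-4,4] → [-4,4] (no change)

Fixpoint:
  val[0] = [-4,4]
  val[1] = [-4,4]
  val[2] = [-4,2]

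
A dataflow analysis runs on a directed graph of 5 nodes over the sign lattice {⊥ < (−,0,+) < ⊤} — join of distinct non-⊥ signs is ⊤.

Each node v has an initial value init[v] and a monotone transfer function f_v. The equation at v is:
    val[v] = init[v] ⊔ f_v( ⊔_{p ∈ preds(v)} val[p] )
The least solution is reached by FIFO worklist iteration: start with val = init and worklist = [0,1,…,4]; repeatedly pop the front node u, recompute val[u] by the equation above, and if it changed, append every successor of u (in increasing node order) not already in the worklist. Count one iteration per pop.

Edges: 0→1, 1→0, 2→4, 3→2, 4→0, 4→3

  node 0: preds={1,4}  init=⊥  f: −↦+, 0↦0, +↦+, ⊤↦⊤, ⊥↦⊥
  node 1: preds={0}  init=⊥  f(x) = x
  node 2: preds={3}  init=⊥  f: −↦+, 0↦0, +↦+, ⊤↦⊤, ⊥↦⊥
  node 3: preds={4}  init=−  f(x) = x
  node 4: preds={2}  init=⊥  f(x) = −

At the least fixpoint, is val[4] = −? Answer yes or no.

yes

Worklist (11 pops):
  #1 pop 0: in=⊥ → ⊥ (no change)
  #2 pop 1: in=⊥ → ⊥ (no change)
  #3 pop 2: in=− → + (was ⊥); enqueue []
  #4 pop 3: in=⊥ → − (no change)
  #5 pop 4: in=+ → − (was ⊥); enqueue [0,3]
  #6 pop 0: in=− → + (was ⊥); enqueue [1]
  #7 pop 3: in=− → − (no change)
  #8 pop 1: in=+ → + (was ⊥); enqueue [0]
  #9 pop 0: in=⊤ → ⊤ (was +); enqueue [1]
  #10 pop 1: in=⊤ → ⊤ (was +); enqueue [0]
  #11 pop 0: in=⊤ → ⊤ (no change)

Fixpoint:
  val[0] = ⊤
  val[1] = ⊤
  val[2] = +
  val[3] = −
  val[4] = −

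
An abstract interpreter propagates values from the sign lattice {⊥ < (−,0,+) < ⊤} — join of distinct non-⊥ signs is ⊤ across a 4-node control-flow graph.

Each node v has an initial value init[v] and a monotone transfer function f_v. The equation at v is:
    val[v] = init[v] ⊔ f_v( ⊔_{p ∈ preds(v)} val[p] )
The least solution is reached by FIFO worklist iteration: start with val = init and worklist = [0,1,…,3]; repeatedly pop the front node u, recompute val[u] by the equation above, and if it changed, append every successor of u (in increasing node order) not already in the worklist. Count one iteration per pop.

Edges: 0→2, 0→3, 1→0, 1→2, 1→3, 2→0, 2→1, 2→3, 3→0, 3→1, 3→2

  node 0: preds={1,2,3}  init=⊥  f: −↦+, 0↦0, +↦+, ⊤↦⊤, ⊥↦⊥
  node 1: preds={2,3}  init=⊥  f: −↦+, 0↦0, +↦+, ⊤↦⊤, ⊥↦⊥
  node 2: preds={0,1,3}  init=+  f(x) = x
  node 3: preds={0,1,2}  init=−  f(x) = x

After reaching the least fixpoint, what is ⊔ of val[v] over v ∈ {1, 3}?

Iteration log — 7 steps:
  step 1. node 0  ⊔preds=⊤  new=⊤  old=⊥  +wl: 
  step 2. node 1  ⊔preds=⊤  new=⊤  old=⊥  +wl: 0
  step 3. node 2  ⊔preds=⊤  new=⊤  old=+  +wl: 1
  step 4. node 3  ⊔preds=⊤  new=⊤  old=−  +wl: 2
  step 5. node 0  ⊔preds=⊤  new=⊤  stable
  step 6. node 1  ⊔preds=⊤  new=⊤  stable
  step 7. node 2  ⊔preds=⊤  new=⊤  stable

Least fixpoint reached:
  node 0: ⊤
  node 1: ⊤
  node 2: ⊤
  node 3: ⊤

⊤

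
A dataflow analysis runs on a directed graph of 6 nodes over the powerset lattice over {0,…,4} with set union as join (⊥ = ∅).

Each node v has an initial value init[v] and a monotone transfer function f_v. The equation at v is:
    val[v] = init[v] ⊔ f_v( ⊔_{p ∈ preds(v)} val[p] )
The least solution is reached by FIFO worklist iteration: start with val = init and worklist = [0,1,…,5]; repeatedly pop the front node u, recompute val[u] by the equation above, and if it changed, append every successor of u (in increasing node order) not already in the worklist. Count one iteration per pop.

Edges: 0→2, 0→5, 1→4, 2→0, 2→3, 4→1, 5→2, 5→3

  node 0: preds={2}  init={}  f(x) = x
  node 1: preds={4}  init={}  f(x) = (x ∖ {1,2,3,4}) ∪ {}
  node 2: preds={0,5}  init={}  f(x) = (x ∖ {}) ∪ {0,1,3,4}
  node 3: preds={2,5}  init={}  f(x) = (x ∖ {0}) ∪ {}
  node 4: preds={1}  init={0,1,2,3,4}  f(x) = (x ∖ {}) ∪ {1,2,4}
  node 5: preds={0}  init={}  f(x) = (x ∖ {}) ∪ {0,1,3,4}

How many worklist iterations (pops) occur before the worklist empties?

10

Iteration log — 10 steps:
  step 1. node 0  ⊔preds={}  new={}  stable
  step 2. node 1  ⊔preds={0,1,2,3,4}  new={0}  old={}  +wl: 
  step 3. node 2  ⊔preds={}  new={0,1,3,4}  old={}  +wl: 0
  step 4. node 3  ⊔preds={0,1,3,4}  new={1,3,4}  old={}  +wl: 
  step 5. node 4  ⊔preds={0}  new={0,1,2,3,4}  stable
  step 6. node 5  ⊔preds={}  new={0,1,3,4}  old={}  +wl: 2,3
  step 7. node 0  ⊔preds={0,1,3,4}  new={0,1,3,4}  old={}  +wl: 5
  step 8. node 2  ⊔preds={0,1,3,4}  new={0,1,3,4}  stable
  step 9. node 3  ⊔preds={0,1,3,4}  new={1,3,4}  stable
  step 10. node 5  ⊔preds={0,1,3,4}  new={0,1,3,4}  stable

Least fixpoint reached:
  node 0: {0,1,3,4}
  node 1: {0}
  node 2: {0,1,3,4}
  node 3: {1,3,4}
  node 4: {0,1,2,3,4}
  node 5: {0,1,3,4}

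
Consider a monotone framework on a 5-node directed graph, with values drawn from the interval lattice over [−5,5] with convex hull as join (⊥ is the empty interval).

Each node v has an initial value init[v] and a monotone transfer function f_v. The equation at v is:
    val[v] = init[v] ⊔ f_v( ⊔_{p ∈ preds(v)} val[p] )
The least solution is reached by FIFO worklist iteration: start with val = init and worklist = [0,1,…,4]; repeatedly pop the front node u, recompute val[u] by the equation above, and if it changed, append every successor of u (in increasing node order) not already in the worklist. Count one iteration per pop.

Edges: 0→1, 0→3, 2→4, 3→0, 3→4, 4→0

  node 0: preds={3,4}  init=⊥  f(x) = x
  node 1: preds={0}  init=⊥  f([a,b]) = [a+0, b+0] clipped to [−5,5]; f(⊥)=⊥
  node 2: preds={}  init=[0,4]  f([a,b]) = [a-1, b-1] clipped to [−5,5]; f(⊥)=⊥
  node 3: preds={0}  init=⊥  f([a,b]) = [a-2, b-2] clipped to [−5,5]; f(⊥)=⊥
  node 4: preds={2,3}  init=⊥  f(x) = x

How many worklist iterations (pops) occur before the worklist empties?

Iteration log — 21 steps:
  step 1. node 0  ⊔preds=⊥  new=⊥  stable
  step 2. node 1  ⊔preds=⊥  new=⊥  stable
  step 3. node 2  ⊔preds=⊥  new=[0,4]  stable
  step 4. node 3  ⊔preds=⊥  new=⊥  stable
  step 5. node 4  ⊔preds=[0,4]  new=[0,4]  old=⊥  +wl: 0
  step 6. node 0  ⊔preds=[0,4]  new=[0,4]  old=⊥  +wl: 1,3
  step 7. node 1  ⊔preds=[0,4]  new=[0,4]  old=⊥  +wl: 
  step 8. node 3  ⊔preds=[0,4]  new=[-2,2]  old=⊥  +wl: 0,4
  step 9. node 0  ⊔preds=[-2,4]  new=[-2,4]  old=[0,4]  +wl: 1,3
  step 10. node 4  ⊔preds=[-2,4]  new=[-2,4]  old=[0,4]  +wl: 0
  step 11. node 1  ⊔preds=[-2,4]  new=[-2,4]  old=[0,4]  +wl: 
  step 12. node 3  ⊔preds=[-2,4]  new=[-4,2]  old=[-2,2]  +wl: 4
  step 13. node 0  ⊔preds=[-4,4]  new=[-4,4]  old=[-2,4]  +wl: 1,3
  step 14. node 4  ⊔preds=[-4,4]  new=[-4,4]  old=[-2,4]  +wl: 0
  step 15. node 1  ⊔preds=[-4,4]  new=[-4,4]  old=[-2,4]  +wl: 
  step 16. node 3  ⊔preds=[-4,4]  new=[-5,2]  old=[-4,2]  +wl: 4
  step 17. node 0  ⊔preds=[-5,4]  new=[-5,4]  old=[-4,4]  +wl: 1,3
  step 18. node 4  ⊔preds=[-5,4]  new=[-5,4]  old=[-4,4]  +wl: 0
  step 19. node 1  ⊔preds=[-5,4]  new=[-5,4]  old=[-4,4]  +wl: 
  step 20. node 3  ⊔preds=[-5,4]  new=[-5,2]  stable
  step 21. node 0  ⊔preds=[-5,4]  new=[-5,4]  stable

Least fixpoint reached:
  node 0: [-5,4]
  node 1: [-5,4]
  node 2: [0,4]
  node 3: [-5,2]
  node 4: [-5,4]

21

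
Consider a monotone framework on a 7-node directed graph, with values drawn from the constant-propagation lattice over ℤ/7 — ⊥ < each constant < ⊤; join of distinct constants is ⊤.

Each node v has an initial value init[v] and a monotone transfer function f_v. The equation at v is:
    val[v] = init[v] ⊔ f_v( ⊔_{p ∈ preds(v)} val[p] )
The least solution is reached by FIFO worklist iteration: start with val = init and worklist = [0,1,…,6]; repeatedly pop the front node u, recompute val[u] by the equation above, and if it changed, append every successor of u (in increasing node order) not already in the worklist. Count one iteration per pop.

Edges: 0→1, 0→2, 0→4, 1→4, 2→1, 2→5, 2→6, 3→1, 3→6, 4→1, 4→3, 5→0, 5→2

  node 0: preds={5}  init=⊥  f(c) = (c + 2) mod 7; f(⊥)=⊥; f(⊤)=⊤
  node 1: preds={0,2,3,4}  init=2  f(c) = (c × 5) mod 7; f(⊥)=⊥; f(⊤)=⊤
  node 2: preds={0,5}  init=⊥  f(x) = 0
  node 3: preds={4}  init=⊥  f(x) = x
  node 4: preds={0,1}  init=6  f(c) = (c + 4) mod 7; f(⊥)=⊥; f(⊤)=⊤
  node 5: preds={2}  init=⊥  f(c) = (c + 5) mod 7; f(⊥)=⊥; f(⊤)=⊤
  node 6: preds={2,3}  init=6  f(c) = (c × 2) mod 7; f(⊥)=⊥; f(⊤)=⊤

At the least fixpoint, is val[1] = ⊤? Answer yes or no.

Iteration log — 15 steps:
  step 1. node 0  ⊔preds=⊥  new=⊥  stable
  step 2. node 1  ⊔preds=6  new=2  stable
  step 3. node 2  ⊔preds=⊥  new=0  old=⊥  +wl: 1
  step 4. node 3  ⊔preds=6  new=6  old=⊥  +wl: 
  step 5. node 4  ⊔preds=2  new=6  stable
  step 6. node 5  ⊔preds=0  new=5  old=⊥  +wl: 0,2
  step 7. node 6  ⊔preds=⊤  new=⊤  old=6  +wl: 
  step 8. node 1  ⊔preds=⊤  new=⊤  old=2  +wl: 4
  step 9. node 0  ⊔preds=5  new=0  old=⊥  +wl: 1
  step 10. node 2  ⊔preds=⊤  new=0  stable
  step 11. node 4  ⊔preds=⊤  new=⊤  old=6  +wl: 3
  step 12. node 1  ⊔preds=⊤  new=⊤  stable
  step 13. node 3  ⊔preds=⊤  new=⊤  old=6  +wl: 1,6
  step 14. node 1  ⊔preds=⊤  new=⊤  stable
  step 15. node 6  ⊔preds=⊤  new=⊤  stable

Least fixpoint reached:
  node 0: 0
  node 1: ⊤
  node 2: 0
  node 3: ⊤
  node 4: ⊤
  node 5: 5
  node 6: ⊤

yes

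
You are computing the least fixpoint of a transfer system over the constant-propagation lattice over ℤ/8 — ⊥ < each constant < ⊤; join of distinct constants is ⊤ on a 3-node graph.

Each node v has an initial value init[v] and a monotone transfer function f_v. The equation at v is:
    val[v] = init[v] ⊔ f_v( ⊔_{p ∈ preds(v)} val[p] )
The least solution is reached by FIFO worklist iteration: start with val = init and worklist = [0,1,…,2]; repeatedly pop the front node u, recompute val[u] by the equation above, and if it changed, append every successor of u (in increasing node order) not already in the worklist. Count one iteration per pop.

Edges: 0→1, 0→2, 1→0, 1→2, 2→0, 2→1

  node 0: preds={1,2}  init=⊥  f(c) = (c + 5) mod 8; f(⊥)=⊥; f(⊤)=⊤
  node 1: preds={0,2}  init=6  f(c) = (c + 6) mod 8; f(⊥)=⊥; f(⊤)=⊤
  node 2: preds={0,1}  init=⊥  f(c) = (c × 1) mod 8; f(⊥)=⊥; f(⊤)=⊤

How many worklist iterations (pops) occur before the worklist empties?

Worklist (6 pops):
  #1 pop 0: in=6 → 3 (was ⊥); enqueue []
  #2 pop 1: in=3 → ⊤ (was 6); enqueue [0]
  #3 pop 2: in=⊤ → ⊤ (was ⊥); enqueue [1]
  #4 pop 0: in=⊤ → ⊤ (was 3); enqueue [2]
  #5 pop 1: in=⊤ → ⊤ (no change)
  #6 pop 2: in=⊤ → ⊤ (no change)

Fixpoint:
  val[0] = ⊤
  val[1] = ⊤
  val[2] = ⊤

6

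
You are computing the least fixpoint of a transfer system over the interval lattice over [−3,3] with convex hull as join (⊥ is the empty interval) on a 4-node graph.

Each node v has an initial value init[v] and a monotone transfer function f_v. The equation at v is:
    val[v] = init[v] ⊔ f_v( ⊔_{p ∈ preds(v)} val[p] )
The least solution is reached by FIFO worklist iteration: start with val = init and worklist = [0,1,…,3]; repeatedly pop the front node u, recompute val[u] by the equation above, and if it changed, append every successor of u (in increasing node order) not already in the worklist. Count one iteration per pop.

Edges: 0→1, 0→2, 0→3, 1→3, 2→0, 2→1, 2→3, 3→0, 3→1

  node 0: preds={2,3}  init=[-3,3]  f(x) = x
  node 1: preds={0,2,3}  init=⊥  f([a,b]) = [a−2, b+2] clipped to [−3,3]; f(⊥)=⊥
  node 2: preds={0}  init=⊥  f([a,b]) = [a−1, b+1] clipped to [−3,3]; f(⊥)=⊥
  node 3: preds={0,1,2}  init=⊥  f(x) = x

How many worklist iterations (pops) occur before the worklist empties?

6

Iteration log — 6 steps:
  step 1. node 0  ⊔preds=⊥  new=[-3,3]  stable
  step 2. node 1  ⊔preds=[-3,3]  new=[-3,3]  old=⊥  +wl: 
  step 3. node 2  ⊔preds=[-3,3]  new=[-3,3]  old=⊥  +wl: 0,1
  step 4. node 3  ⊔preds=[-3,3]  new=[-3,3]  old=⊥  +wl: 
  step 5. node 0  ⊔preds=[-3,3]  new=[-3,3]  stable
  step 6. node 1  ⊔preds=[-3,3]  new=[-3,3]  stable

Least fixpoint reached:
  node 0: [-3,3]
  node 1: [-3,3]
  node 2: [-3,3]
  node 3: [-3,3]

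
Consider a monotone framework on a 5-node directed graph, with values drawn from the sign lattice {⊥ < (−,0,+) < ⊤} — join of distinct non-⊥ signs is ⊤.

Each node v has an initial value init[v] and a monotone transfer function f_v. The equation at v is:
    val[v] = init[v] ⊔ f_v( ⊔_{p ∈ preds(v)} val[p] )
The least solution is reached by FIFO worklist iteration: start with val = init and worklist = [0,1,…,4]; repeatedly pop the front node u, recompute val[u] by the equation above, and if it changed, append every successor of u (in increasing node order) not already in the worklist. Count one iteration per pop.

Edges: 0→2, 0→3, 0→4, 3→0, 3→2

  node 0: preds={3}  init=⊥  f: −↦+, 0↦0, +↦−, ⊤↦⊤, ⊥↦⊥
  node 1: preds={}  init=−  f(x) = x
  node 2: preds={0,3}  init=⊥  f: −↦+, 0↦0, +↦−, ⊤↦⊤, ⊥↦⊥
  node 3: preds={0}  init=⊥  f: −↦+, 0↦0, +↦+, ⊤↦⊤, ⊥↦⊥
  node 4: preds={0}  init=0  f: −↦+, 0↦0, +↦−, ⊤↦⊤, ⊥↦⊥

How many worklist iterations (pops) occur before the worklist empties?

5

Iteration log — 5 steps:
  step 1. node 0  ⊔preds=⊥  new=⊥  stable
  step 2. node 1  ⊔preds=⊥  new=−  stable
  step 3. node 2  ⊔preds=⊥  new=⊥  stable
  step 4. node 3  ⊔preds=⊥  new=⊥  stable
  step 5. node 4  ⊔preds=⊥  new=0  stable

Least fixpoint reached:
  node 0: ⊥
  node 1: −
  node 2: ⊥
  node 3: ⊥
  node 4: 0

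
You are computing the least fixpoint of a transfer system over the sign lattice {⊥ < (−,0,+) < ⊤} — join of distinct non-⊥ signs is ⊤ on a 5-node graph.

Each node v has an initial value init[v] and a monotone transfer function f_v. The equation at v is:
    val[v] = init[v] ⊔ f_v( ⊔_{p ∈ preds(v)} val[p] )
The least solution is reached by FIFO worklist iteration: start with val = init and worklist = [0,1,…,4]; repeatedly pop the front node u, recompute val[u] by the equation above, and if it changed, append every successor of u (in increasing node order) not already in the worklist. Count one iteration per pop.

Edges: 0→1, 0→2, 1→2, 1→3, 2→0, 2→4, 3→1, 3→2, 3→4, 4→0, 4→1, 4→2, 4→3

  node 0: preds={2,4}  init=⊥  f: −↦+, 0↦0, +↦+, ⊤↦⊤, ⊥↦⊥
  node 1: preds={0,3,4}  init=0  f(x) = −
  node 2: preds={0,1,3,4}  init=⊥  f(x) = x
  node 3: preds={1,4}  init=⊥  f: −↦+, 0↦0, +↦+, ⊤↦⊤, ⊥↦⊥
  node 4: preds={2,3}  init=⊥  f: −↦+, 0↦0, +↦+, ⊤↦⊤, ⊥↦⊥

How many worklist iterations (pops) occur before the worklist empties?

9

Worklist (9 pops):
  #1 pop 0: in=⊥ → ⊥ (no change)
  #2 pop 1: in=⊥ → ⊤ (was 0); enqueue []
  #3 pop 2: in=⊤ → ⊤ (was ⊥); enqueue [0]
  #4 pop 3: in=⊤ → ⊤ (was ⊥); enqueue [1,2]
  #5 pop 4: in=⊤ → ⊤ (was ⊥); enqueue [3]
  #6 pop 0: in=⊤ → ⊤ (was ⊥); enqueue []
  #7 pop 1: in=⊤ → ⊤ (no change)
  #8 pop 2: in=⊤ → ⊤ (no change)
  #9 pop 3: in=⊤ → ⊤ (no change)

Fixpoint:
  val[0] = ⊤
  val[1] = ⊤
  val[2] = ⊤
  val[3] = ⊤
  val[4] = ⊤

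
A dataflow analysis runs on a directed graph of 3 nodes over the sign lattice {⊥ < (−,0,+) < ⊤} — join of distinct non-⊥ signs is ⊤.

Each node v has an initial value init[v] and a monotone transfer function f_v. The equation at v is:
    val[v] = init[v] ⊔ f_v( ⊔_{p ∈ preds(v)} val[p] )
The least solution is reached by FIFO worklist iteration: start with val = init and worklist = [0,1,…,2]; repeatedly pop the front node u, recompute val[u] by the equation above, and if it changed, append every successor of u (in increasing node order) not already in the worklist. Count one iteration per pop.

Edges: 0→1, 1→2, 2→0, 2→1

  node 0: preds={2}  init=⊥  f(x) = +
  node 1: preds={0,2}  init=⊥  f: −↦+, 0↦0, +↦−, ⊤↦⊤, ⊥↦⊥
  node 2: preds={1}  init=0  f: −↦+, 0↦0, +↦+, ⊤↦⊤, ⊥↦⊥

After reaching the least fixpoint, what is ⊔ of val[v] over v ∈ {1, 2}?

Trace (5 dequeues):
  [1] u=0 | in 0 | out + | prev ⊥ | push {}
  [2] u=1 | in ⊤ | out ⊤ | prev ⊥ | push {}
  [3] u=2 | in ⊤ | out ⊤ | prev 0 | push {0,1}
  [4] u=0 | in ⊤ | out + | ==
  [5] u=1 | in ⊤ | out ⊤ | ==

Converged values:
  [0] +
  [1] ⊤
  [2] ⊤

⊤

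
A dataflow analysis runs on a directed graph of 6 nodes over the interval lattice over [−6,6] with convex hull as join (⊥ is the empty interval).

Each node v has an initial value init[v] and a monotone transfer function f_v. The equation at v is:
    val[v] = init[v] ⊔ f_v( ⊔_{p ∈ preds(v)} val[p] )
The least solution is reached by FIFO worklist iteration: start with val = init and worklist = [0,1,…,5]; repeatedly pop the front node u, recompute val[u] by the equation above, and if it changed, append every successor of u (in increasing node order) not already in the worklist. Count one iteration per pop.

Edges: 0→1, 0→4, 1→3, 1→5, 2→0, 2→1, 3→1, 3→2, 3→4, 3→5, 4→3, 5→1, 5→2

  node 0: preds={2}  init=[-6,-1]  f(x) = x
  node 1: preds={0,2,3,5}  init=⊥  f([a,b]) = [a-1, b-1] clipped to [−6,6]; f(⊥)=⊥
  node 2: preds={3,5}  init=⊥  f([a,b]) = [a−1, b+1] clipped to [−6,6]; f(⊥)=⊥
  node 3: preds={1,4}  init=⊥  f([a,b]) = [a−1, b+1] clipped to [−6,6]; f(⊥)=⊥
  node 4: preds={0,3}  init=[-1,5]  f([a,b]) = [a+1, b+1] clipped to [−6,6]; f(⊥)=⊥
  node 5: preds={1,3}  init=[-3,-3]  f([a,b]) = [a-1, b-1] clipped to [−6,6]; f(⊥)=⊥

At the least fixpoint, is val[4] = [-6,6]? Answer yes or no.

no

Iteration log — 14 steps:
  step 1. node 0  ⊔preds=⊥  new=[-6,-1]  stable
  step 2. node 1  ⊔preds=[-6,-1]  new=[-6,-2]  old=⊥  +wl: 
  step 3. node 2  ⊔preds=[-3,-3]  new=[-4,-2]  old=⊥  +wl: 0,1
  step 4. node 3  ⊔preds=[-6,5]  new=[-6,6]  old=⊥  +wl: 2
  step 5. node 4  ⊔preds=[-6,6]  new=[-5,6]  old=[-1,5]  +wl: 3
  step 6. node 5  ⊔preds=[-6,6]  new=[-6,5]  old=[-3,-3]  +wl: 
  step 7. node 0  ⊔preds=[-4,-2]  new=[-6,-1]  stable
  step 8. node 1  ⊔preds=[-6,6]  new=[-6,5]  old=[-6,-2]  +wl: 5
  step 9. node 2  ⊔preds=[-6,6]  new=[-6,6]  old=[-4,-2]  +wl: 0,1
  step 10. node 3  ⊔preds=[-6,6]  new=[-6,6]  stable
  step 11. node 5  ⊔preds=[-6,6]  new=[-6,5]  stable
  step 12. node 0  ⊔preds=[-6,6]  new=[-6,6]  old=[-6,-1]  +wl: 4
  step 13. node 1  ⊔preds=[-6,6]  new=[-6,5]  stable
  step 14. node 4  ⊔preds=[-6,6]  new=[-5,6]  stable

Least fixpoint reached:
  node 0: [-6,6]
  node 1: [-6,5]
  node 2: [-6,6]
  node 3: [-6,6]
  node 4: [-5,6]
  node 5: [-6,5]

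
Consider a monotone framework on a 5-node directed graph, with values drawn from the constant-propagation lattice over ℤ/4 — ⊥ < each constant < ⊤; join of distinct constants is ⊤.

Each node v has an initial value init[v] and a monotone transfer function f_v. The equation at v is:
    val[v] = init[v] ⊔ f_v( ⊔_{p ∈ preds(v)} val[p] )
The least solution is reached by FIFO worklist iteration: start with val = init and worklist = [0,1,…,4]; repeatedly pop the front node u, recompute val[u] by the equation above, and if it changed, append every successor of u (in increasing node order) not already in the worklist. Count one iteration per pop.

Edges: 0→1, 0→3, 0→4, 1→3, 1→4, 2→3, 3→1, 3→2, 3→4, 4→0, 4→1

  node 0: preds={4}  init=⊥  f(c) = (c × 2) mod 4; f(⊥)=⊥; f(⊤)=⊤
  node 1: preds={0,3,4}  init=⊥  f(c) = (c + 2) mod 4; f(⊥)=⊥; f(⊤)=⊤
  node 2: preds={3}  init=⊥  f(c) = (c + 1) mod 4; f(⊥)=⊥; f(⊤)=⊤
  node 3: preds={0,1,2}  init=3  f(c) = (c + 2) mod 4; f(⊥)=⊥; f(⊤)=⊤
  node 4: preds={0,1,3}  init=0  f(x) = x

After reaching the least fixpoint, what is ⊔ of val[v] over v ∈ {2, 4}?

⊤

Iteration log — 11 steps:
  step 1. node 0  ⊔preds=0  new=0  old=⊥  +wl: 
  step 2. node 1  ⊔preds=⊤  new=⊤  old=⊥  +wl: 
  step 3. node 2  ⊔preds=3  new=0  old=⊥  +wl: 
  step 4. node 3  ⊔preds=⊤  new=⊤  old=3  +wl: 1,2
  step 5. node 4  ⊔preds=⊤  new=⊤  old=0  +wl: 0
  step 6. node 1  ⊔preds=⊤  new=⊤  stable
  step 7. node 2  ⊔preds=⊤  new=⊤  old=0  +wl: 3
  step 8. node 0  ⊔preds=⊤  new=⊤  old=0  +wl: 1,4
  step 9. node 3  ⊔preds=⊤  new=⊤  stable
  step 10. node 1  ⊔preds=⊤  new=⊤  stable
  step 11. node 4  ⊔preds=⊤  new=⊤  stable

Least fixpoint reached:
  node 0: ⊤
  node 1: ⊤
  node 2: ⊤
  node 3: ⊤
  node 4: ⊤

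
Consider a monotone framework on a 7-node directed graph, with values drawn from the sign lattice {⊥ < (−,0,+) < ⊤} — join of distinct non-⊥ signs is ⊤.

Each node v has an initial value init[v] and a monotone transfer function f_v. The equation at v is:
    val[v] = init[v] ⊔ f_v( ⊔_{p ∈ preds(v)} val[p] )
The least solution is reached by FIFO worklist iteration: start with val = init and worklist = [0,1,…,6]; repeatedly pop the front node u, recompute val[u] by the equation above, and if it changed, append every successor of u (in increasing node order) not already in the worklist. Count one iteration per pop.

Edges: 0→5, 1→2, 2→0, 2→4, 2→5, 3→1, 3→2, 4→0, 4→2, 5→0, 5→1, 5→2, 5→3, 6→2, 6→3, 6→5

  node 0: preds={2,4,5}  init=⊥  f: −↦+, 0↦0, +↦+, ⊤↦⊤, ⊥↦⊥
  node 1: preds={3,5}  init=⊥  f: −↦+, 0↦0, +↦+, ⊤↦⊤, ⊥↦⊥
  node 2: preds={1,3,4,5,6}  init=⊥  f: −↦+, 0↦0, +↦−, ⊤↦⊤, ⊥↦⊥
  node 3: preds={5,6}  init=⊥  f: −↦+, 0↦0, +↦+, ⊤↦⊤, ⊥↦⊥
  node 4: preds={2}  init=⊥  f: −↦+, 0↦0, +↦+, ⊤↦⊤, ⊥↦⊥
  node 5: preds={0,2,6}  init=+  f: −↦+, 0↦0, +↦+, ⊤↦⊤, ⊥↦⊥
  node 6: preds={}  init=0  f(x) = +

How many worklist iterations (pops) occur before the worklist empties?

Worklist (12 pops):
  #1 pop 0: in=+ → + (was ⊥); enqueue []
  #2 pop 1: in=+ → + (was ⊥); enqueue []
  #3 pop 2: in=⊤ → ⊤ (was ⊥); enqueue [0]
  #4 pop 3: in=⊤ → ⊤ (was ⊥); enqueue [1,2]
  #5 pop 4: in=⊤ → ⊤ (was ⊥); enqueue []
  #6 pop 5: in=⊤ → ⊤ (was +); enqueue [3]
  #7 pop 6: in=⊥ → ⊤ (was 0); enqueue [5]
  #8 pop 0: in=⊤ → ⊤ (was +); enqueue []
  #9 pop 1: in=⊤ → ⊤ (was +); enqueue []
  #10 pop 2: in=⊤ → ⊤ (no change)
  #11 pop 3: in=⊤ → ⊤ (no change)
  #12 pop 5: in=⊤ → ⊤ (no change)

Fixpoint:
  val[0] = ⊤
  val[1] = ⊤
  val[2] = ⊤
  val[3] = ⊤
  val[4] = ⊤
  val[5] = ⊤
  val[6] = ⊤

12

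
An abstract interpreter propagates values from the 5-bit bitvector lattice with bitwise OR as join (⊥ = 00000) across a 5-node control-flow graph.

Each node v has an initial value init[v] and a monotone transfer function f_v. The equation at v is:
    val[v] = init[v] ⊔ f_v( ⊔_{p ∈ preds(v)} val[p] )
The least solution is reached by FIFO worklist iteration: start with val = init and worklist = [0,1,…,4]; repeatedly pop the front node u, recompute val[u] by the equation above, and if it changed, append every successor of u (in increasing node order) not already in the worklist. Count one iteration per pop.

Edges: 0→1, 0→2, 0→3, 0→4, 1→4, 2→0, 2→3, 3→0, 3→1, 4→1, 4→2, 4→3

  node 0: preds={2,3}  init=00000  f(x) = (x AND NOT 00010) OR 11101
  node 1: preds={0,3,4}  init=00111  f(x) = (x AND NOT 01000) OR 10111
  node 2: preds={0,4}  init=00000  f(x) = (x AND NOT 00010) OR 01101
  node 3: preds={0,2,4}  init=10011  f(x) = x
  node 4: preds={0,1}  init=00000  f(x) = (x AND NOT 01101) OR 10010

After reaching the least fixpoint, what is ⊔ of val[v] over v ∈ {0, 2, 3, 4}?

11111

Trace (9 dequeues):
  [1] u=0 | in 10011 | out 11101 | prev 00000 | push {}
  [2] u=1 | in 11111 | out 10111 | prev 00111 | push {}
  [3] u=2 | in 11101 | out 11101 | prev 00000 | push {0}
  [4] u=3 | in 11101 | out 11111 | prev 10011 | push {1}
  [5] u=4 | in 11111 | out 10010 | prev 00000 | push {2,3}
  [6] u=0 | in 11111 | out 11101 | ==
  [7] u=1 | in 11111 | out 10111 | ==
  [8] u=2 | in 11111 | out 11101 | ==
  [9] u=3 | in 11111 | out 11111 | ==

Converged values:
  [0] 11101
  [1] 10111
  [2] 11101
  [3] 11111
  [4] 10010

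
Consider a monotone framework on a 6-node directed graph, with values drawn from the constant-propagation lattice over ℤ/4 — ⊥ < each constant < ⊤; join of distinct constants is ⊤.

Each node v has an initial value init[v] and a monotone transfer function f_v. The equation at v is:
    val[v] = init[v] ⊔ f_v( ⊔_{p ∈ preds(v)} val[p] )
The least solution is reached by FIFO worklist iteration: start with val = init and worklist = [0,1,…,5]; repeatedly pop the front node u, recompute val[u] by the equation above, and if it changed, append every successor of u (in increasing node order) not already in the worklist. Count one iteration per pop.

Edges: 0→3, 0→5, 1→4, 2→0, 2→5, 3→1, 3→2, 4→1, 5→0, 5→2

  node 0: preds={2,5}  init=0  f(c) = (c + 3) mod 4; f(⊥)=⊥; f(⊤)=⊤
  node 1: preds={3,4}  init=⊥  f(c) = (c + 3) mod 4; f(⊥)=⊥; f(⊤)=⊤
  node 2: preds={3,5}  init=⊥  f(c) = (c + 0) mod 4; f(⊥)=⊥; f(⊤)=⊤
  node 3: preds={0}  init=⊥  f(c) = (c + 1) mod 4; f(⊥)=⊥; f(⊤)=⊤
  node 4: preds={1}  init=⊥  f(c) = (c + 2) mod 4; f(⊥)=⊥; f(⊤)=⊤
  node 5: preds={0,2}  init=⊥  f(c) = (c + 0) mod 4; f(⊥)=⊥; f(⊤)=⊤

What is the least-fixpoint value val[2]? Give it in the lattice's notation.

Trace (17 dequeues):
  [1] u=0 | in ⊥ | out 0 | ==
  [2] u=1 | in ⊥ | out ⊥ | ==
  [3] u=2 | in ⊥ | out ⊥ | ==
  [4] u=3 | in 0 | out 1 | prev ⊥ | push {1,2}
  [5] u=4 | in ⊥ | out ⊥ | ==
  [6] u=5 | in 0 | out 0 | prev ⊥ | push {0}
  [7] u=1 | in 1 | out 0 | prev ⊥ | push {4}
  [8] u=2 | in ⊤ | out ⊤ | prev ⊥ | push {5}
  [9] u=0 | in ⊤ | out ⊤ | prev 0 | push {3}
  [10] u=4 | in 0 | out 2 | prev ⊥ | push {1}
  [11] u=5 | in ⊤ | out ⊤ | prev 0 | push {0,2}
  [12] u=3 | in ⊤ | out ⊤ | prev 1 | push {}
  [13] u=1 | in ⊤ | out ⊤ | prev 0 | push {4}
  [14] u=0 | in ⊤ | out ⊤ | ==
  [15] u=2 | in ⊤ | out ⊤ | ==
  [16] u=4 | in ⊤ | out ⊤ | prev 2 | push {1}
  [17] u=1 | in ⊤ | out ⊤ | ==

Converged values:
  [0] ⊤
  [1] ⊤
  [2] ⊤
  [3] ⊤
  [4] ⊤
  [5] ⊤

⊤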